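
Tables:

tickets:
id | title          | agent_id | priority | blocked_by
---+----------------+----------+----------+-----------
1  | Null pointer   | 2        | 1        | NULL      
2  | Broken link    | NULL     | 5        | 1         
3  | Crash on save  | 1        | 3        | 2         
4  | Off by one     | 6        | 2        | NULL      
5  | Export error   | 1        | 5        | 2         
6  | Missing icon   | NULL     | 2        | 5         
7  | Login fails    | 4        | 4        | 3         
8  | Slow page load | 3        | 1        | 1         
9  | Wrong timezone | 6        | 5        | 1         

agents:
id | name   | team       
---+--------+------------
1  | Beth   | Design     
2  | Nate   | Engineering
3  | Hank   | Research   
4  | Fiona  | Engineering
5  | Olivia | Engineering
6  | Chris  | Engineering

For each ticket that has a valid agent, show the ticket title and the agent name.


INNER JOIN keeps only tickets rows whose agent_id matches an id in agents. Walk through each ticket:
  - ticket 1 (Null pointer): agent_id=2 -> matches Nate
  - ticket 2 (Broken link): agent_id=NULL, no match -> dropped
  - ticket 3 (Crash on save): agent_id=1 -> matches Beth
  - ticket 4 (Off by one): agent_id=6 -> matches Chris
  - ticket 5 (Export error): agent_id=1 -> matches Beth
  - ticket 6 (Missing icon): agent_id=NULL, no match -> dropped
  - ticket 7 (Login fails): agent_id=4 -> matches Fiona
  - ticket 8 (Slow page load): agent_id=3 -> matches Hank
  - ticket 9 (Wrong timezone): agent_id=6 -> matches Chris
So 2 of 9 rows are dropped.

SQL:
SELECT a.title, b.name AS agent
FROM tickets a
INNER JOIN agents b ON a.agent_id = b.id

Result:
title          | agent
---------------+------
Null pointer   | Nate 
Crash on save  | Beth 
Off by one     | Chris
Export error   | Beth 
Login fails    | Fiona
Slow page load | Hank 
Wrong timezone | Chris


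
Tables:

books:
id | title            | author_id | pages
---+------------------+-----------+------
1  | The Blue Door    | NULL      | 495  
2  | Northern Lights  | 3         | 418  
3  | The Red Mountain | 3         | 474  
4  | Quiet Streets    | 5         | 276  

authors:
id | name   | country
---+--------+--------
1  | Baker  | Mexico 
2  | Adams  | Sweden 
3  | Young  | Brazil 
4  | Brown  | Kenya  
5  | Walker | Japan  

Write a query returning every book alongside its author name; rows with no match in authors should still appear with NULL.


LEFT JOIN keeps every row from books (the left table); where author_id has no match in authors, the author columns become NULL. Walk through each book:
  - book 1 (The Blue Door): author_id=NULL, no match -> kept with NULL
  - book 2 (Northern Lights): author_id=3 -> matches Young
  - book 3 (The Red Mountain): author_id=3 -> matches Young
  - book 4 (Quiet Streets): author_id=5 -> matches Walker
All 4 rows appear; 1 has NULL author.

SQL:
SELECT a.title, b.name AS author
FROM books a
LEFT JOIN authors b ON a.author_id = b.id

Result:
title            | author
-----------------+-------
The Blue Door    | NULL  
Northern Lights  | Young 
The Red Mountain | Young 
Quiet Streets    | Walker


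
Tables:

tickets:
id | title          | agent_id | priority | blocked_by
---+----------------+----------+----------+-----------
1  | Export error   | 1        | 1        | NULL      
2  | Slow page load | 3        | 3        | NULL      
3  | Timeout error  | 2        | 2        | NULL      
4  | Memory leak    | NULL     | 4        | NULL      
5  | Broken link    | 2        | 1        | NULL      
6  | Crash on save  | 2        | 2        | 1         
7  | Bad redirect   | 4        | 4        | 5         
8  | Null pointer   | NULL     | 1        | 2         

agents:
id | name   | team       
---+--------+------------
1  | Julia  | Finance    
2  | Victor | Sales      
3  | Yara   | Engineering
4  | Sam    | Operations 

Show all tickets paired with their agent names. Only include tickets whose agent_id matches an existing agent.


INNER JOIN keeps only tickets rows whose agent_id matches an id in agents. Walk through each ticket:
  - ticket 1 (Export error): agent_id=1 -> matches Julia
  - ticket 2 (Slow page load): agent_id=3 -> matches Yara
  - ticket 3 (Timeout error): agent_id=2 -> matches Victor
  - ticket 4 (Memory leak): agent_id=NULL, no match -> dropped
  - ticket 5 (Broken link): agent_id=2 -> matches Victor
  - ticket 6 (Crash on save): agent_id=2 -> matches Victor
  - ticket 7 (Bad redirect): agent_id=4 -> matches Sam
  - ticket 8 (Null pointer): agent_id=NULL, no match -> dropped
So 2 of 8 rows are dropped.

SQL:
SELECT a.title, b.name AS agent
FROM tickets a
INNER JOIN agents b ON a.agent_id = b.id

Result:
title          | agent 
---------------+-------
Export error   | Julia 
Slow page load | Yara  
Timeout error  | Victor
Broken link    | Victor
Crash on save  | Victor
Bad redirect   | Sam   


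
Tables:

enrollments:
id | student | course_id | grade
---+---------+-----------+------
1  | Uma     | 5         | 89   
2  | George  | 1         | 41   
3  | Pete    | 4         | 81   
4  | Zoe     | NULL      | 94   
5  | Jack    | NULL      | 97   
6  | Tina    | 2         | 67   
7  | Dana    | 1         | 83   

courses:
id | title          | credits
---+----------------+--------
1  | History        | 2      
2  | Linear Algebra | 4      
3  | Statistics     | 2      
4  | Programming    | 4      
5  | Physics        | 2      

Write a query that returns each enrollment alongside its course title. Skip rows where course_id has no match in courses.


INNER JOIN keeps only enrollments rows whose course_id matches an id in courses. Walk through each enrollment:
  - enrollment 1 (Uma): course_id=5 -> matches Physics
  - enrollment 2 (George): course_id=1 -> matches History
  - enrollment 3 (Pete): course_id=4 -> matches Programming
  - enrollment 4 (Zoe): course_id=NULL, no match -> dropped
  - enrollment 5 (Jack): course_id=NULL, no match -> dropped
  - enrollment 6 (Tina): course_id=2 -> matches Linear Algebra
  - enrollment 7 (Dana): course_id=1 -> matches History
So 2 of 7 rows are dropped.

SQL:
SELECT a.student, b.title AS course
FROM enrollments a
INNER JOIN courses b ON a.course_id = b.id

Result:
student | course        
--------+---------------
Uma     | Physics       
George  | History       
Pete    | Programming   
Tina    | Linear Algebra
Dana    | History       


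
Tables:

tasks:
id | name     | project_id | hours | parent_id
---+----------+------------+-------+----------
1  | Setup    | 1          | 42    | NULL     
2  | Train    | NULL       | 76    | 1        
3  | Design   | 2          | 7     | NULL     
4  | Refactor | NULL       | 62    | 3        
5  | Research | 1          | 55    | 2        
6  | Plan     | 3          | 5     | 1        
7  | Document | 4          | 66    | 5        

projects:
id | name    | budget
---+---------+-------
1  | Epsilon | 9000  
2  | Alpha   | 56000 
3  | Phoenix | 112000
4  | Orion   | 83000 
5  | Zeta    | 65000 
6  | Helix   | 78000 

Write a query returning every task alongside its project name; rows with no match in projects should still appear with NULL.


LEFT JOIN keeps every row from tasks (the left table); where project_id has no match in projects, the project columns become NULL. Walk through each task:
  - task 1 (Setup): project_id=1 -> matches Epsilon
  - task 2 (Train): project_id=NULL, no match -> kept with NULL
  - task 3 (Design): project_id=2 -> matches Alpha
  - task 4 (Refactor): project_id=NULL, no match -> kept with NULL
  - task 5 (Research): project_id=1 -> matches Epsilon
  - task 6 (Plan): project_id=3 -> matches Phoenix
  - task 7 (Document): project_id=4 -> matches Orion
All 7 rows appear; 2 have NULL project.

SQL:
SELECT a.name, b.name AS project
FROM tasks a
LEFT JOIN projects b ON a.project_id = b.id

Result:
name     | project
---------+--------
Setup    | Epsilon
Train    | NULL   
Design   | Alpha  
Refactor | NULL   
Research | Epsilon
Plan     | Phoenix
Document | Orion  


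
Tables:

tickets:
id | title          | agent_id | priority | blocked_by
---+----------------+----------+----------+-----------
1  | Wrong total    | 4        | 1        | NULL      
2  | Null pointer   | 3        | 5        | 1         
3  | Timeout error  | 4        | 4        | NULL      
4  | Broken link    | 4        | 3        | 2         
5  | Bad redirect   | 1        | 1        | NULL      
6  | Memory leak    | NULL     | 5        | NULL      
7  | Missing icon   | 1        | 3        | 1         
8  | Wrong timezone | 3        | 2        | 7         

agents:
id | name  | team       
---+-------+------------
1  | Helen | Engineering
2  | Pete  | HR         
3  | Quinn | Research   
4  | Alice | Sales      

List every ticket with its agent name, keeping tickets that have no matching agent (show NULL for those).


LEFT JOIN keeps every row from tickets (the left table); where agent_id has no match in agents, the agent columns become NULL. Walk through each ticket:
  - ticket 1 (Wrong total): agent_id=4 -> matches Alice
  - ticket 2 (Null pointer): agent_id=3 -> matches Quinn
  - ticket 3 (Timeout error): agent_id=4 -> matches Alice
  - ticket 4 (Broken link): agent_id=4 -> matches Alice
  - ticket 5 (Bad redirect): agent_id=1 -> matches Helen
  - ticket 6 (Memory leak): agent_id=NULL, no match -> kept with NULL
  - ticket 7 (Missing icon): agent_id=1 -> matches Helen
  - ticket 8 (Wrong timezone): agent_id=3 -> matches Quinn
All 8 rows appear; 1 has NULL agent.

SQL:
SELECT a.title, b.name AS agent
FROM tickets a
LEFT JOIN agents b ON a.agent_id = b.id

Result:
title          | agent
---------------+------
Wrong total    | Alice
Null pointer   | Quinn
Timeout error  | Alice
Broken link    | Alice
Bad redirect   | Helen
Memory leak    | NULL 
Missing icon   | Helen
Wrong timezone | Quinn


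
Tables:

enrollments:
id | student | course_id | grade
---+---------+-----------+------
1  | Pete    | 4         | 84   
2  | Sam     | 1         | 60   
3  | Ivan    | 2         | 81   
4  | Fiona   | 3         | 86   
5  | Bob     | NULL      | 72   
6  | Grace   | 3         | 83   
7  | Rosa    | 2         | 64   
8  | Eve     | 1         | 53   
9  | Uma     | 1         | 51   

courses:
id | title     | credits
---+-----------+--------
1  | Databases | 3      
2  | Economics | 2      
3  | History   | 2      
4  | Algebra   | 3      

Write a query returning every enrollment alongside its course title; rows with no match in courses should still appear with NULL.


LEFT JOIN keeps every row from enrollments (the left table); where course_id has no match in courses, the course columns become NULL. Walk through each enrollment:
  - enrollment 1 (Pete): course_id=4 -> matches Algebra
  - enrollment 2 (Sam): course_id=1 -> matches Databases
  - enrollment 3 (Ivan): course_id=2 -> matches Economics
  - enrollment 4 (Fiona): course_id=3 -> matches History
  - enrollment 5 (Bob): course_id=NULL, no match -> kept with NULL
  - enrollment 6 (Grace): course_id=3 -> matches History
  - enrollment 7 (Rosa): course_id=2 -> matches Economics
  - enrollment 8 (Eve): course_id=1 -> matches Databases
  - enrollment 9 (Uma): course_id=1 -> matches Databases
All 9 rows appear; 1 has NULL course.

SQL:
SELECT a.student, b.title AS course
FROM enrollments a
LEFT JOIN courses b ON a.course_id = b.id

Result:
student | course   
--------+----------
Pete    | Algebra  
Sam     | Databases
Ivan    | Economics
Fiona   | History  
Bob     | NULL     
Grace   | History  
Rosa    | Economics
Eve     | Databases
Uma     | Databases


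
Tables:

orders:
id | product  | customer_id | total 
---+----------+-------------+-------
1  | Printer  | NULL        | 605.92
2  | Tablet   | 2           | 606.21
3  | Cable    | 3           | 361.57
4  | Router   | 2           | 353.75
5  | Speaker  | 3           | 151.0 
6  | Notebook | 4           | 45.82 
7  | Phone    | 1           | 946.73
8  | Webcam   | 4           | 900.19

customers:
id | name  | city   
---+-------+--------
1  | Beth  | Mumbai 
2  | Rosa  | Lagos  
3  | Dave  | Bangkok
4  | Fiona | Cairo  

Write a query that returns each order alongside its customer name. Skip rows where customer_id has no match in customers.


INNER JOIN keeps only orders rows whose customer_id matches an id in customers. Walk through each order:
  - order 1 (Printer): customer_id=NULL, no match -> dropped
  - order 2 (Tablet): customer_id=2 -> matches Rosa
  - order 3 (Cable): customer_id=3 -> matches Dave
  - order 4 (Router): customer_id=2 -> matches Rosa
  - order 5 (Speaker): customer_id=3 -> matches Dave
  - order 6 (Notebook): customer_id=4 -> matches Fiona
  - order 7 (Phone): customer_id=1 -> matches Beth
  - order 8 (Webcam): customer_id=4 -> matches Fiona
So 1 of 8 rows is dropped.

SQL:
SELECT a.product, b.name AS customer
FROM orders a
INNER JOIN customers b ON a.customer_id = b.id

Result:
product  | customer
---------+---------
Tablet   | Rosa    
Cable    | Dave    
Router   | Rosa    
Speaker  | Dave    
Notebook | Fiona   
Phone    | Beth    
Webcam   | Fiona   


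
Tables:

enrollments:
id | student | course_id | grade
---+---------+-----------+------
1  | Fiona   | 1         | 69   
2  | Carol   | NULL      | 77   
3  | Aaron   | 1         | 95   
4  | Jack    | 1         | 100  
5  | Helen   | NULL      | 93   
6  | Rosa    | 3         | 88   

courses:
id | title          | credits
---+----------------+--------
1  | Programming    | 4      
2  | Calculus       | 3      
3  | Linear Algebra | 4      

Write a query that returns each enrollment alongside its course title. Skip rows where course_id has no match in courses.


INNER JOIN keeps only enrollments rows whose course_id matches an id in courses. Walk through each enrollment:
  - enrollment 1 (Fiona): course_id=1 -> matches Programming
  - enrollment 2 (Carol): course_id=NULL, no match -> dropped
  - enrollment 3 (Aaron): course_id=1 -> matches Programming
  - enrollment 4 (Jack): course_id=1 -> matches Programming
  - enrollment 5 (Helen): course_id=NULL, no match -> dropped
  - enrollment 6 (Rosa): course_id=3 -> matches Linear Algebra
So 2 of 6 rows are dropped.

SQL:
SELECT a.student, b.title AS course
FROM enrollments a
INNER JOIN courses b ON a.course_id = b.id

Result:
student | course        
--------+---------------
Fiona   | Programming   
Aaron   | Programming   
Jack    | Programming   
Rosa    | Linear Algebra


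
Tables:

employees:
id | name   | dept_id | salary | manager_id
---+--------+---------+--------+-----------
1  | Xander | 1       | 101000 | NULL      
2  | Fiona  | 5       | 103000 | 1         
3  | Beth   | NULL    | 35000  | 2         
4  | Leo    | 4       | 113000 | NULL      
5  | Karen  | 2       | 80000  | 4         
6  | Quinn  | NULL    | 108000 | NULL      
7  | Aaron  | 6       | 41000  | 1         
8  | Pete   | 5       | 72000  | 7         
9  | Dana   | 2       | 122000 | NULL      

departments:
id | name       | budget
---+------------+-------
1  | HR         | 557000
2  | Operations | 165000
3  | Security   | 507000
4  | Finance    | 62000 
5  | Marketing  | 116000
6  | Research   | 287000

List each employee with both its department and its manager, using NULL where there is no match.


Two LEFT JOINs from the same base table employees: one to departments via dept_id, one to employees itself via manager_id. Both are LEFT so every employee is preserved.
Match against departments:
  - employee 1 (Xander): dept_id=1 -> matches HR
  - employee 2 (Fiona): dept_id=5 -> matches Marketing
  - employee 3 (Beth): dept_id=NULL, no match -> kept with NULL
  - employee 4 (Leo): dept_id=4 -> matches Finance
  - employee 5 (Karen): dept_id=2 -> matches Operations
  - employee 6 (Quinn): dept_id=NULL, no match -> kept with NULL
  - employee 7 (Aaron): dept_id=6 -> matches Research
  - employee 8 (Pete): dept_id=5 -> matches Marketing
  - employee 9 (Dana): dept_id=2 -> matches Operations
Match against employees (self):
  - employee 1 (Xander): manager_id=NULL -> NULL
  - employee 2 (Fiona): manager_id=1 -> Xander
  - employee 3 (Beth): manager_id=2 -> Fiona
  - employee 4 (Leo): manager_id=NULL -> NULL
  - employee 5 (Karen): manager_id=4 -> Leo
  - employee 6 (Quinn): manager_id=NULL -> NULL
  - employee 7 (Aaron): manager_id=1 -> Xander
  - employee 8 (Pete): manager_id=7 -> Aaron
  - employee 9 (Dana): manager_id=NULL -> NULL

SQL:
SELECT a.name, b.name AS department, c.name AS manager
FROM employees a
LEFT JOIN departments b ON a.dept_id = b.id
LEFT JOIN employees c ON a.manager_id = c.id

Result:
name   | department | manager
-------+------------+--------
Xander | HR         | NULL   
Fiona  | Marketing  | Xander 
Beth   | NULL       | Fiona  
Leo    | Finance    | NULL   
Karen  | Operations | Leo    
Quinn  | NULL       | NULL   
Aaron  | Research   | Xander 
Pete   | Marketing  | Aaron  
Dana   | Operations | NULL   


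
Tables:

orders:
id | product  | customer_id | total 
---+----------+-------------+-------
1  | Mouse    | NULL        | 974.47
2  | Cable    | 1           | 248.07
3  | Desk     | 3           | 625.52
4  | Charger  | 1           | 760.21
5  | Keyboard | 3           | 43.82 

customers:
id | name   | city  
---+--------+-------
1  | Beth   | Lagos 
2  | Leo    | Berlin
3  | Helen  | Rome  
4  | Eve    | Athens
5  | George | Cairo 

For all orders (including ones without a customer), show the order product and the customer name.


LEFT JOIN keeps every row from orders (the left table); where customer_id has no match in customers, the customer columns become NULL. Walk through each order:
  - order 1 (Mouse): customer_id=NULL, no match -> kept with NULL
  - order 2 (Cable): customer_id=1 -> matches Beth
  - order 3 (Desk): customer_id=3 -> matches Helen
  - order 4 (Charger): customer_id=1 -> matches Beth
  - order 5 (Keyboard): customer_id=3 -> matches Helen
All 5 rows appear; 1 has NULL customer.

SQL:
SELECT a.product, b.name AS customer
FROM orders a
LEFT JOIN customers b ON a.customer_id = b.id

Result:
product  | customer
---------+---------
Mouse    | NULL    
Cable    | Beth    
Desk     | Helen   
Charger  | Beth    
Keyboard | Helen   


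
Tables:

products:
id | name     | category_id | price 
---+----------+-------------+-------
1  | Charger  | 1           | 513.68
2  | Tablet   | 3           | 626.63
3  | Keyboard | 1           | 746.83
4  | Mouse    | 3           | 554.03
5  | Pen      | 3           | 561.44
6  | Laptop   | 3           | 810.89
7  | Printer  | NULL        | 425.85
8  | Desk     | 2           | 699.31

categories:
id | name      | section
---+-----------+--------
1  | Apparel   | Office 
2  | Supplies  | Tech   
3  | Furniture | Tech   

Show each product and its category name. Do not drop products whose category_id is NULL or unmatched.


LEFT JOIN keeps every row from products (the left table); where category_id has no match in categories, the category columns become NULL. Walk through each product:
  - product 1 (Charger): category_id=1 -> matches Apparel
  - product 2 (Tablet): category_id=3 -> matches Furniture
  - product 3 (Keyboard): category_id=1 -> matches Apparel
  - product 4 (Mouse): category_id=3 -> matches Furniture
  - product 5 (Pen): category_id=3 -> matches Furniture
  - product 6 (Laptop): category_id=3 -> matches Furniture
  - product 7 (Printer): category_id=NULL, no match -> kept with NULL
  - product 8 (Desk): category_id=2 -> matches Supplies
All 8 rows appear; 1 has NULL category.

SQL:
SELECT a.name, b.name AS category
FROM products a
LEFT JOIN categories b ON a.category_id = b.id

Result:
name     | category 
---------+----------
Charger  | Apparel  
Tablet   | Furniture
Keyboard | Apparel  
Mouse    | Furniture
Pen      | Furniture
Laptop   | Furniture
Printer  | NULL     
Desk     | Supplies 


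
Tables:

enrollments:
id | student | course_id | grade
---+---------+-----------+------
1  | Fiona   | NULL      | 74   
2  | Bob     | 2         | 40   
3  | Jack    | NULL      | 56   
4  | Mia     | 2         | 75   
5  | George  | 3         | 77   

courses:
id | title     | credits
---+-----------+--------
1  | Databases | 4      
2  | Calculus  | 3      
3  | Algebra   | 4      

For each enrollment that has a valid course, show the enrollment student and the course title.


INNER JOIN keeps only enrollments rows whose course_id matches an id in courses. Walk through each enrollment:
  - enrollment 1 (Fiona): course_id=NULL, no match -> dropped
  - enrollment 2 (Bob): course_id=2 -> matches Calculus
  - enrollment 3 (Jack): course_id=NULL, no match -> dropped
  - enrollment 4 (Mia): course_id=2 -> matches Calculus
  - enrollment 5 (George): course_id=3 -> matches Algebra
So 2 of 5 rows are dropped.

SQL:
SELECT a.student, b.title AS course
FROM enrollments a
INNER JOIN courses b ON a.course_id = b.id

Result:
student | course  
--------+---------
Bob     | Calculus
Mia     | Calculus
George  | Algebra 


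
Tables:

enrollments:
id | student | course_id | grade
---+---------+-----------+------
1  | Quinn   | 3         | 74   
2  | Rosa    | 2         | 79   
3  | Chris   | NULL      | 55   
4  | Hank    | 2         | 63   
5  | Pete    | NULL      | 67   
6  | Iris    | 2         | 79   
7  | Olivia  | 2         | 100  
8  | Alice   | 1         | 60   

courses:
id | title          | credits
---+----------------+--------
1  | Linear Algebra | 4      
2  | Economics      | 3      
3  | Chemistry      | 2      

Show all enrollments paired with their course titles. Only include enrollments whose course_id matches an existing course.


INNER JOIN keeps only enrollments rows whose course_id matches an id in courses. Walk through each enrollment:
  - enrollment 1 (Quinn): course_id=3 -> matches Chemistry
  - enrollment 2 (Rosa): course_id=2 -> matches Economics
  - enrollment 3 (Chris): course_id=NULL, no match -> dropped
  - enrollment 4 (Hank): course_id=2 -> matches Economics
  - enrollment 5 (Pete): course_id=NULL, no match -> dropped
  - enrollment 6 (Iris): course_id=2 -> matches Economics
  - enrollment 7 (Olivia): course_id=2 -> matches Economics
  - enrollment 8 (Alice): course_id=1 -> matches Linear Algebra
So 2 of 8 rows are dropped.

SQL:
SELECT a.student, b.title AS course
FROM enrollments a
INNER JOIN courses b ON a.course_id = b.id

Result:
student | course        
--------+---------------
Quinn   | Chemistry     
Rosa    | Economics     
Hank    | Economics     
Iris    | Economics     
Olivia  | Economics     
Alice   | Linear Algebra


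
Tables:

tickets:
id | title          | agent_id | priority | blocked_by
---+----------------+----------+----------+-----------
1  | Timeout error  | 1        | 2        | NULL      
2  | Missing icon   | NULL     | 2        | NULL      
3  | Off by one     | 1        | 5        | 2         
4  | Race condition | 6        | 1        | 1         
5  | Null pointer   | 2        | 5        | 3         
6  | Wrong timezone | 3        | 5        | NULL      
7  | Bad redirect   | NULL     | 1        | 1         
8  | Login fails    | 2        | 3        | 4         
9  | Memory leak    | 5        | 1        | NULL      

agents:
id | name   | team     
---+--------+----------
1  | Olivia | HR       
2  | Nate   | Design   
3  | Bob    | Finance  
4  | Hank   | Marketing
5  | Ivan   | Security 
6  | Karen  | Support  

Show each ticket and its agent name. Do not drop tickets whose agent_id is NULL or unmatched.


LEFT JOIN keeps every row from tickets (the left table); where agent_id has no match in agents, the agent columns become NULL. Walk through each ticket:
  - ticket 1 (Timeout error): agent_id=1 -> matches Olivia
  - ticket 2 (Missing icon): agent_id=NULL, no match -> kept with NULL
  - ticket 3 (Off by one): agent_id=1 -> matches Olivia
  - ticket 4 (Race condition): agent_id=6 -> matches Karen
  - ticket 5 (Null pointer): agent_id=2 -> matches Nate
  - ticket 6 (Wrong timezone): agent_id=3 -> matches Bob
  - ticket 7 (Bad redirect): agent_id=NULL, no match -> kept with NULL
  - ticket 8 (Login fails): agent_id=2 -> matches Nate
  - ticket 9 (Memory leak): agent_id=5 -> matches Ivan
All 9 rows appear; 2 have NULL agent.

SQL:
SELECT a.title, b.name AS agent
FROM tickets a
LEFT JOIN agents b ON a.agent_id = b.id

Result:
title          | agent 
---------------+-------
Timeout error  | Olivia
Missing icon   | NULL  
Off by one     | Olivia
Race condition | Karen 
Null pointer   | Nate  
Wrong timezone | Bob   
Bad redirect   | NULL  
Login fails    | Nate  
Memory leak    | Ivan  


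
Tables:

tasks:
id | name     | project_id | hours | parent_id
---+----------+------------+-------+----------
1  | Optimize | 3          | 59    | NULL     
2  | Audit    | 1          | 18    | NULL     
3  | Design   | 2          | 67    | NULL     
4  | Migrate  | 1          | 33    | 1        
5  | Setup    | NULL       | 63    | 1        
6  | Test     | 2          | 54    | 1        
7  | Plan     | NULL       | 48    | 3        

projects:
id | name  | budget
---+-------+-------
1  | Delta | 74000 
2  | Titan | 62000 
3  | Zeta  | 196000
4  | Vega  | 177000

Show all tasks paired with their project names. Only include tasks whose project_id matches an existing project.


INNER JOIN keeps only tasks rows whose project_id matches an id in projects. Walk through each task:
  - task 1 (Optimize): project_id=3 -> matches Zeta
  - task 2 (Audit): project_id=1 -> matches Delta
  - task 3 (Design): project_id=2 -> matches Titan
  - task 4 (Migrate): project_id=1 -> matches Delta
  - task 5 (Setup): project_id=NULL, no match -> dropped
  - task 6 (Test): project_id=2 -> matches Titan
  - task 7 (Plan): project_id=NULL, no match -> dropped
So 2 of 7 rows are dropped.

SQL:
SELECT a.name, b.name AS project
FROM tasks a
INNER JOIN projects b ON a.project_id = b.id

Result:
name     | project
---------+--------
Optimize | Zeta   
Audit    | Delta  
Design   | Titan  
Migrate  | Delta  
Test     | Titan  


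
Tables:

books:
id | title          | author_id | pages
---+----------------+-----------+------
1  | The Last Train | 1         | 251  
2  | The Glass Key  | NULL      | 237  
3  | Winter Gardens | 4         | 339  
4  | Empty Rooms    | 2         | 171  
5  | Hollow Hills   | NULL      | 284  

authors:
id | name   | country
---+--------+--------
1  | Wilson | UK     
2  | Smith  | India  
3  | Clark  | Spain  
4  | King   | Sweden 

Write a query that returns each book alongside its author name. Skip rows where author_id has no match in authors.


INNER JOIN keeps only books rows whose author_id matches an id in authors. Walk through each book:
  - book 1 (The Last Train): author_id=1 -> matches Wilson
  - book 2 (The Glass Key): author_id=NULL, no match -> dropped
  - book 3 (Winter Gardens): author_id=4 -> matches King
  - book 4 (Empty Rooms): author_id=2 -> matches Smith
  - book 5 (Hollow Hills): author_id=NULL, no match -> dropped
So 2 of 5 rows are dropped.

SQL:
SELECT a.title, b.name AS author
FROM books a
INNER JOIN authors b ON a.author_id = b.id

Result:
title          | author
---------------+-------
The Last Train | Wilson
Winter Gardens | King  
Empty Rooms    | Smith 


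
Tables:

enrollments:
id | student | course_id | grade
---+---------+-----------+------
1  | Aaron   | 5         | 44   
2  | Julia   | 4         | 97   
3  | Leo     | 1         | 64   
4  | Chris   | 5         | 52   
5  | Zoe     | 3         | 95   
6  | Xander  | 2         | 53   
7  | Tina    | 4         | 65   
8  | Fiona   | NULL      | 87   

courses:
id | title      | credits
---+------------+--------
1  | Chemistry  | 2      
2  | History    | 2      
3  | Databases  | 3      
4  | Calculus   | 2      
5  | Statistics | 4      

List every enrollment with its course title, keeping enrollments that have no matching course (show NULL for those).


LEFT JOIN keeps every row from enrollments (the left table); where course_id has no match in courses, the course columns become NULL. Walk through each enrollment:
  - enrollment 1 (Aaron): course_id=5 -> matches Statistics
  - enrollment 2 (Julia): course_id=4 -> matches Calculus
  - enrollment 3 (Leo): course_id=1 -> matches Chemistry
  - enrollment 4 (Chris): course_id=5 -> matches Statistics
  - enrollment 5 (Zoe): course_id=3 -> matches Databases
  - enrollment 6 (Xander): course_id=2 -> matches History
  - enrollment 7 (Tina): course_id=4 -> matches Calculus
  - enrollment 8 (Fiona): course_id=NULL, no match -> kept with NULL
All 8 rows appear; 1 has NULL course.

SQL:
SELECT a.student, b.title AS course
FROM enrollments a
LEFT JOIN courses b ON a.course_id = b.id

Result:
student | course    
--------+-----------
Aaron   | Statistics
Julia   | Calculus  
Leo     | Chemistry 
Chris   | Statistics
Zoe     | Databases 
Xander  | History   
Tina    | Calculus  
Fiona   | NULL      


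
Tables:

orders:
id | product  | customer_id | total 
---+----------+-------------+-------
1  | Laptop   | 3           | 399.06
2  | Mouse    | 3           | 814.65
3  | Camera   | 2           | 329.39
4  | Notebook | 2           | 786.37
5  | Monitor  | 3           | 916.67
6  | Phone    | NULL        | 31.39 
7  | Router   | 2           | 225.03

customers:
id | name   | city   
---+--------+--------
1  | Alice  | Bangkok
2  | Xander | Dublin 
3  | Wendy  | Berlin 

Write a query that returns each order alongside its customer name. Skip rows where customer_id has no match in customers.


INNER JOIN keeps only orders rows whose customer_id matches an id in customers. Walk through each order:
  - order 1 (Laptop): customer_id=3 -> matches Wendy
  - order 2 (Mouse): customer_id=3 -> matches Wendy
  - order 3 (Camera): customer_id=2 -> matches Xander
  - order 4 (Notebook): customer_id=2 -> matches Xander
  - order 5 (Monitor): customer_id=3 -> matches Wendy
  - order 6 (Phone): customer_id=NULL, no match -> dropped
  - order 7 (Router): customer_id=2 -> matches Xander
So 1 of 7 rows is dropped.

SQL:
SELECT a.product, b.name AS customer
FROM orders a
INNER JOIN customers b ON a.customer_id = b.id

Result:
product  | customer
---------+---------
Laptop   | Wendy   
Mouse    | Wendy   
Camera   | Xander  
Notebook | Xander  
Monitor  | Wendy   
Router   | Xander  


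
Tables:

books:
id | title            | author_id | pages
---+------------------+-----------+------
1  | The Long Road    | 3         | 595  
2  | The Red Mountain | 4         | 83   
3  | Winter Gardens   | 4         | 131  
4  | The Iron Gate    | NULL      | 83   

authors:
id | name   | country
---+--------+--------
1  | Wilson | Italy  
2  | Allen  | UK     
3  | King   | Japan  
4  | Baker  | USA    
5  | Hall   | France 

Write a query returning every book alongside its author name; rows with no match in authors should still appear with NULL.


LEFT JOIN keeps every row from books (the left table); where author_id has no match in authors, the author columns become NULL. Walk through each book:
  - book 1 (The Long Road): author_id=3 -> matches King
  - book 2 (The Red Mountain): author_id=4 -> matches Baker
  - book 3 (Winter Gardens): author_id=4 -> matches Baker
  - book 4 (The Iron Gate): author_id=NULL, no match -> kept with NULL
All 4 rows appear; 1 has NULL author.

SQL:
SELECT a.title, b.name AS author
FROM books a
LEFT JOIN authors b ON a.author_id = b.id

Result:
title            | author
-----------------+-------
The Long Road    | King  
The Red Mountain | Baker 
Winter Gardens   | Baker 
The Iron Gate    | NULL  


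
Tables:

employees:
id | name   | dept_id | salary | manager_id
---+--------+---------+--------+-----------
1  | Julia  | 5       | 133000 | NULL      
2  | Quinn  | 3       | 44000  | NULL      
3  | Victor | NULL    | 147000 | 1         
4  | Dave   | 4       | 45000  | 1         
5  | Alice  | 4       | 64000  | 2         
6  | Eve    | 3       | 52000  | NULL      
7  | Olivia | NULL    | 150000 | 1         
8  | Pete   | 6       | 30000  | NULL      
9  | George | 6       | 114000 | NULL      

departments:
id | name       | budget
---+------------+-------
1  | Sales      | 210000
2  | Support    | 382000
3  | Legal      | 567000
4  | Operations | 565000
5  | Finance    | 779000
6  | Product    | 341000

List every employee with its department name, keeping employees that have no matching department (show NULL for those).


LEFT JOIN keeps every row from employees (the left table); where dept_id has no match in departments, the department columns become NULL. Walk through each employee:
  - employee 1 (Julia): dept_id=5 -> matches Finance
  - employee 2 (Quinn): dept_id=3 -> matches Legal
  - employee 3 (Victor): dept_id=NULL, no match -> kept with NULL
  - employee 4 (Dave): dept_id=4 -> matches Operations
  - employee 5 (Alice): dept_id=4 -> matches Operations
  - employee 6 (Eve): dept_id=3 -> matches Legal
  - employee 7 (Olivia): dept_id=NULL, no match -> kept with NULL
  - employee 8 (Pete): dept_id=6 -> matches Product
  - employee 9 (George): dept_id=6 -> matches Product
All 9 rows appear; 2 have NULL department.

SQL:
SELECT a.name, b.name AS department
FROM employees a
LEFT JOIN departments b ON a.dept_id = b.id

Result:
name   | department
-------+-----------
Julia  | Finance   
Quinn  | Legal     
Victor | NULL      
Dave   | Operations
Alice  | Operations
Eve    | Legal     
Olivia | NULL      
Pete   | Product   
George | Product   


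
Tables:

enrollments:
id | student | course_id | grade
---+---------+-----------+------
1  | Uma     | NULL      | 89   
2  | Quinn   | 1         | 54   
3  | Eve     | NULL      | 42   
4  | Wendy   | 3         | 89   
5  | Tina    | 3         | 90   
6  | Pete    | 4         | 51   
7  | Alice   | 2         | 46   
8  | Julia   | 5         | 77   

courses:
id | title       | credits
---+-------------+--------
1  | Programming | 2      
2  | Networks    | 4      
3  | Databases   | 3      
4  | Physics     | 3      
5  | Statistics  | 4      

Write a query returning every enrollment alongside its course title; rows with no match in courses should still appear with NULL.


LEFT JOIN keeps every row from enrollments (the left table); where course_id has no match in courses, the course columns become NULL. Walk through each enrollment:
  - enrollment 1 (Uma): course_id=NULL, no match -> kept with NULL
  - enrollment 2 (Quinn): course_id=1 -> matches Programming
  - enrollment 3 (Eve): course_id=NULL, no match -> kept with NULL
  - enrollment 4 (Wendy): course_id=3 -> matches Databases
  - enrollment 5 (Tina): course_id=3 -> matches Databases
  - enrollment 6 (Pete): course_id=4 -> matches Physics
  - enrollment 7 (Alice): course_id=2 -> matches Networks
  - enrollment 8 (Julia): course_id=5 -> matches Statistics
All 8 rows appear; 2 have NULL course.

SQL:
SELECT a.student, b.title AS course
FROM enrollments a
LEFT JOIN courses b ON a.course_id = b.id

Result:
student | course     
--------+------------
Uma     | NULL       
Quinn   | Programming
Eve     | NULL       
Wendy   | Databases  
Tina    | Databases  
Pete    | Physics    
Alice   | Networks   
Julia   | Statistics 


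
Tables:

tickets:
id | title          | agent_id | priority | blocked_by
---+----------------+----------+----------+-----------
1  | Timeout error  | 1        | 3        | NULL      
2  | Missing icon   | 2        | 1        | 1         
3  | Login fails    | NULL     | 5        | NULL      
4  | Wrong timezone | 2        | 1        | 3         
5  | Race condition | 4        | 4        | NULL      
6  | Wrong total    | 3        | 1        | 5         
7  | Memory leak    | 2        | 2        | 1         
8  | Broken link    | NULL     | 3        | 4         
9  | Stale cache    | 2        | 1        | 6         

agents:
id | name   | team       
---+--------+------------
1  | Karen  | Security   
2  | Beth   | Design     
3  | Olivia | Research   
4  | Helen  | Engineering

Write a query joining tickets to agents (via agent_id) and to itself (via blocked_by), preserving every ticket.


Two LEFT JOINs from the same base table tickets: one to agents via agent_id, one to tickets itself via blocked_by. Both are LEFT so every ticket is preserved.
Match against agents:
  - ticket 1 (Timeout error): agent_id=1 -> matches Karen
  - ticket 2 (Missing icon): agent_id=2 -> matches Beth
  - ticket 3 (Login fails): agent_id=NULL, no match -> kept with NULL
  - ticket 4 (Wrong timezone): agent_id=2 -> matches Beth
  - ticket 5 (Race condition): agent_id=4 -> matches Helen
  - ticket 6 (Wrong total): agent_id=3 -> matches Olivia
  - ticket 7 (Memory leak): agent_id=2 -> matches Beth
  - ticket 8 (Broken link): agent_id=NULL, no match -> kept with NULL
  - ticket 9 (Stale cache): agent_id=2 -> matches Beth
Match against tickets (self):
  - ticket 1 (Timeout error): blocked_by=NULL -> NULL
  - ticket 2 (Missing icon): blocked_by=1 -> Timeout error
  - ticket 3 (Login fails): blocked_by=NULL -> NULL
  - ticket 4 (Wrong timezone): blocked_by=3 -> Login fails
  - ticket 5 (Race condition): blocked_by=NULL -> NULL
  - ticket 6 (Wrong total): blocked_by=5 -> Race condition
  - ticket 7 (Memory leak): blocked_by=1 -> Timeout error
  - ticket 8 (Broken link): blocked_by=4 -> Wrong timezone
  - ticket 9 (Stale cache): blocked_by=6 -> Wrong total

SQL:
SELECT a.title, b.name AS agent, c.title AS blocked_by
FROM tickets a
LEFT JOIN agents b ON a.agent_id = b.id
LEFT JOIN tickets c ON a.blocked_by = c.id

Result:
title          | agent  | blocked_by    
---------------+--------+---------------
Timeout error  | Karen  | NULL          
Missing icon   | Beth   | Timeout error 
Login fails    | NULL   | NULL          
Wrong timezone | Beth   | Login fails   
Race condition | Helen  | NULL          
Wrong total    | Olivia | Race condition
Memory leak    | Beth   | Timeout error 
Broken link    | NULL   | Wrong timezone
Stale cache    | Beth   | Wrong total   


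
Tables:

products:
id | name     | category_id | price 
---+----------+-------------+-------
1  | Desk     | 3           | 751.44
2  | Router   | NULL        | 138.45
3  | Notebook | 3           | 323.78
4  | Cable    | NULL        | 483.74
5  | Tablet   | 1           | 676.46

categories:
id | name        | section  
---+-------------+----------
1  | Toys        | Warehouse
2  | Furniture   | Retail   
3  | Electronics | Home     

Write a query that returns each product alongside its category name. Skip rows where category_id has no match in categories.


INNER JOIN keeps only products rows whose category_id matches an id in categories. Walk through each product:
  - product 1 (Desk): category_id=3 -> matches Electronics
  - product 2 (Router): category_id=NULL, no match -> dropped
  - product 3 (Notebook): category_id=3 -> matches Electronics
  - product 4 (Cable): category_id=NULL, no match -> dropped
  - product 5 (Tablet): category_id=1 -> matches Toys
So 2 of 5 rows are dropped.

SQL:
SELECT a.name, b.name AS category
FROM products a
INNER JOIN categories b ON a.category_id = b.id

Result:
name     | category   
---------+------------
Desk     | Electronics
Notebook | Electronics
Tablet   | Toys       


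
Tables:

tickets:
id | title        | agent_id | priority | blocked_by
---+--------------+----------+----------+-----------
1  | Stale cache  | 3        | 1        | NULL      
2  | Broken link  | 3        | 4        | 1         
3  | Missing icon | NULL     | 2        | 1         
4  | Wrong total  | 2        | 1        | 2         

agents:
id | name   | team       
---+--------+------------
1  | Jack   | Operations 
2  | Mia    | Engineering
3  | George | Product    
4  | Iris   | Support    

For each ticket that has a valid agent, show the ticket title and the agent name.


INNER JOIN keeps only tickets rows whose agent_id matches an id in agents. Walk through each ticket:
  - ticket 1 (Stale cache): agent_id=3 -> matches George
  - ticket 2 (Broken link): agent_id=3 -> matches George
  - ticket 3 (Missing icon): agent_id=NULL, no match -> dropped
  - ticket 4 (Wrong total): agent_id=2 -> matches Mia
So 1 of 4 rows is dropped.

SQL:
SELECT a.title, b.name AS agent
FROM tickets a
INNER JOIN agents b ON a.agent_id = b.id

Result:
title       | agent 
------------+-------
Stale cache | George
Broken link | George
Wrong total | Mia   


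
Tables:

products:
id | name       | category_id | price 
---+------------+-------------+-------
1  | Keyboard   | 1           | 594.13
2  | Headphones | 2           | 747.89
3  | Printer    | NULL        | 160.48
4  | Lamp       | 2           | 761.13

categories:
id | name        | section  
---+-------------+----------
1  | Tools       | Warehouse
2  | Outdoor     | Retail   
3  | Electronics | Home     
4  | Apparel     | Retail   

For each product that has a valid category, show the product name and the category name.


INNER JOIN keeps only products rows whose category_id matches an id in categories. Walk through each product:
  - product 1 (Keyboard): category_id=1 -> matches Tools
  - product 2 (Headphones): category_id=2 -> matches Outdoor
  - product 3 (Printer): category_id=NULL, no match -> dropped
  - product 4 (Lamp): category_id=2 -> matches Outdoor
So 1 of 4 rows is dropped.

SQL:
SELECT a.name, b.name AS category
FROM products a
INNER JOIN categories b ON a.category_id = b.id

Result:
name       | category
-----------+---------
Keyboard   | Tools   
Headphones | Outdoor 
Lamp       | Outdoor 
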